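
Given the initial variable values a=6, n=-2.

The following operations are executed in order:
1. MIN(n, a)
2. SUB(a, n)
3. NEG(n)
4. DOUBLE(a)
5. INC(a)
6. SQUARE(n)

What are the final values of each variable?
{a: 17, n: 4}

Step-by-step execution:
Initial: a=6, n=-2
After step 1 (MIN(n, a)): a=6, n=-2
After step 2 (SUB(a, n)): a=8, n=-2
After step 3 (NEG(n)): a=8, n=2
After step 4 (DOUBLE(a)): a=16, n=2
After step 5 (INC(a)): a=17, n=2
After step 6 (SQUARE(n)): a=17, n=4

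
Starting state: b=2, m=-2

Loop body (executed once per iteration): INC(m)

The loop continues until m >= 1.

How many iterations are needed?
3

Tracing iterations:
Initial: b=2, m=-2
After iteration 1: b=2, m=-1
After iteration 2: b=2, m=0
After iteration 3: b=2, m=1
m >= 1 now holds, so the loop exits after 3 iterations.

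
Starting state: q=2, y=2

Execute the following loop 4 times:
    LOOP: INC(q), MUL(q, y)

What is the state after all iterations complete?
q=62, y=2

Iteration trace:
Start: q=2, y=2
After iteration 1: q=6, y=2
After iteration 2: q=14, y=2
After iteration 3: q=30, y=2
After iteration 4: q=62, y=2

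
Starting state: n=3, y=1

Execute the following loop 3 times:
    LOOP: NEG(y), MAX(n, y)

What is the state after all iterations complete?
n=3, y=-1

Iteration trace:
Start: n=3, y=1
After iteration 1: n=3, y=-1
After iteration 2: n=3, y=1
After iteration 3: n=3, y=-1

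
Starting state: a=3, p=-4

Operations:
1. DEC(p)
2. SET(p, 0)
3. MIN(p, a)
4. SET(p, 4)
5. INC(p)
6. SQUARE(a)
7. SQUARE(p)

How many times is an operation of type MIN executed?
1

Counting MIN operations:
Step 3: MIN(p, a) ← MIN
Total: 1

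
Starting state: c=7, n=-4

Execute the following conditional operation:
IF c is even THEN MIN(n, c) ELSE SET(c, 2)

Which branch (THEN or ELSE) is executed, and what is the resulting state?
Branch: ELSE, Final state: c=2, n=-4

Evaluating condition: c is even
Condition is False, so ELSE branch executes
After SET(c, 2): c=2, n=-4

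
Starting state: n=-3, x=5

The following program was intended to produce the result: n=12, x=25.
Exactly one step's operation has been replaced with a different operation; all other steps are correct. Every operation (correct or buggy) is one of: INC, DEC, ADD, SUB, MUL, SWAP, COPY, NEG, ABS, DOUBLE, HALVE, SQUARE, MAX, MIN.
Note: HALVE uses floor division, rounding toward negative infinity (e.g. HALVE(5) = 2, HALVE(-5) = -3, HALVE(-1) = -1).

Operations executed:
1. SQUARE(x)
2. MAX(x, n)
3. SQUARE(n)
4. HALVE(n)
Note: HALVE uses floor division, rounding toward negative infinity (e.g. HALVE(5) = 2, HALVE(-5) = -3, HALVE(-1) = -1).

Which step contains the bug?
Step 3

Trace with buggy code:
Initial: n=-3, x=5
After step 1: n=-3, x=25
After step 2: n=-3, x=25
After step 3: n=9, x=25
After step 4: n=4, x=25
Actual final n=4, x=25 ≠ expected n=12, x=25.
Step 3 is the only position where a single-operation replacement can produce the expected result.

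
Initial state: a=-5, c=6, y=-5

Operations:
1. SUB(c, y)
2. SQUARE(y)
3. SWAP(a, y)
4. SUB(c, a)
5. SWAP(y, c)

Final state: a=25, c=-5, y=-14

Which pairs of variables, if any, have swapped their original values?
None

Comparing initial and final values:
a: -5 → 25
y: -5 → -14
c: 6 → -5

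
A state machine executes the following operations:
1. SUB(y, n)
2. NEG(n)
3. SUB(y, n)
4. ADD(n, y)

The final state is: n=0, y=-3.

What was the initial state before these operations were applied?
n=-3, y=-3

Working backwards:
Final state: n=0, y=-3
Before step 4 (ADD(n, y)): n=3, y=-3
Before step 3 (SUB(y, n)): n=3, y=0
Before step 2 (NEG(n)): n=-3, y=0
Before step 1 (SUB(y, n)): n=-3, y=-3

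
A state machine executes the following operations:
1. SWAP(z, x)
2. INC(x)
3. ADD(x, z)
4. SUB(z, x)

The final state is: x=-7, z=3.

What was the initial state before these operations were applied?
x=-4, z=-4

Working backwards:
Final state: x=-7, z=3
Before step 4 (SUB(z, x)): x=-7, z=-4
Before step 3 (ADD(x, z)): x=-3, z=-4
Before step 2 (INC(x)): x=-4, z=-4
Before step 1 (SWAP(z, x)): x=-4, z=-4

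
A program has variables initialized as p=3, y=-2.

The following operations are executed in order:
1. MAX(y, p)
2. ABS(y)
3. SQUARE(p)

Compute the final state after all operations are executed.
{p: 9, y: 3}

Step-by-step execution:
Initial: p=3, y=-2
After step 1 (MAX(y, p)): p=3, y=3
After step 2 (ABS(y)): p=3, y=3
After step 3 (SQUARE(p)): p=9, y=3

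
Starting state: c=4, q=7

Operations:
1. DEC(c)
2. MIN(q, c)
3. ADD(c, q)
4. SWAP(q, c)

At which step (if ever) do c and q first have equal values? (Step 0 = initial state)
Step 2

c and q first become equal after step 2.

Comparing values at each step:
Initial: c=4, q=7
After step 1: c=3, q=7
After step 2: c=3, q=3 ← equal!
After step 3: c=6, q=3
After step 4: c=3, q=6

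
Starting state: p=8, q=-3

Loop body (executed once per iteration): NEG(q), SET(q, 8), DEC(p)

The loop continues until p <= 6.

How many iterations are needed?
2

Tracing iterations:
Initial: p=8, q=-3
After iteration 1: p=7, q=8
After iteration 2: p=6, q=8
p <= 6 now holds, so the loop exits after 2 iterations.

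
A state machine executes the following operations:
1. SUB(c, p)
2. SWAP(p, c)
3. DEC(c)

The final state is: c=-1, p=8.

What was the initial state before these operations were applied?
c=8, p=0

Working backwards:
Final state: c=-1, p=8
Before step 3 (DEC(c)): c=0, p=8
Before step 2 (SWAP(p, c)): c=8, p=0
Before step 1 (SUB(c, p)): c=8, p=0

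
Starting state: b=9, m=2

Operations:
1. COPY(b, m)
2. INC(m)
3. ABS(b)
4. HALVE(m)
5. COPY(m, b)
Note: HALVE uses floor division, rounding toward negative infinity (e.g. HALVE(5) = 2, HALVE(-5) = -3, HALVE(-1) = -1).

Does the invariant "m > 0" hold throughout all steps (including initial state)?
Yes

The invariant holds at every step.

State at each step:
Initial: b=9, m=2
After step 1: b=2, m=2
After step 2: b=2, m=3
After step 3: b=2, m=3
After step 4: b=2, m=1
After step 5: b=2, m=2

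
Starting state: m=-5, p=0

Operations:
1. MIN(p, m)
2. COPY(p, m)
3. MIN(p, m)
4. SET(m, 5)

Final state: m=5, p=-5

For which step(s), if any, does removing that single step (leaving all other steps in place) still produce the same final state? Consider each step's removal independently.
Step(s) 1, 2, 3

Testing removal of each single step:
Without step 1: final = m=5, p=-5 (same)
Without step 2: final = m=5, p=-5 (same)
Without step 3: final = m=5, p=-5 (same)
Without step 4: final = m=-5, p=-5 (different)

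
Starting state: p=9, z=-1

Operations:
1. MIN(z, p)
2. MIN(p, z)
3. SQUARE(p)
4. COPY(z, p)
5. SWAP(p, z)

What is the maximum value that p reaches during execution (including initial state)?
9

Values of p at each step:
Initial: p = 9 ← maximum
After step 1: p = 9
After step 2: p = -1
After step 3: p = 1
After step 4: p = 1
After step 5: p = 1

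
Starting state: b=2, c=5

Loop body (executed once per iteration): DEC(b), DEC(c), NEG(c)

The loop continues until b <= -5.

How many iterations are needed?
7

Tracing iterations:
Initial: b=2, c=5
After iteration 1: b=1, c=-4
After iteration 2: b=0, c=5
After iteration 3: b=-1, c=-4
After iteration 4: b=-2, c=5
After iteration 5: b=-3, c=-4
After iteration 6: b=-4, c=5
After iteration 7: b=-5, c=-4
b <= -5 now holds, so the loop exits after 7 iterations.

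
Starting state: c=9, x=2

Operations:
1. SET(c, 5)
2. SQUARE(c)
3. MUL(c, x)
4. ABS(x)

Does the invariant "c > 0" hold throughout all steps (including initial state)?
Yes

The invariant holds at every step.

State at each step:
Initial: c=9, x=2
After step 1: c=5, x=2
After step 2: c=25, x=2
After step 3: c=50, x=2
After step 4: c=50, x=2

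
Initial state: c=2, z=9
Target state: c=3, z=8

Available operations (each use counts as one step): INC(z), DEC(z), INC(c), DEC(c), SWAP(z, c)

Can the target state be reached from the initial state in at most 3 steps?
Yes

Path (2 steps): DEC(z) → INC(c)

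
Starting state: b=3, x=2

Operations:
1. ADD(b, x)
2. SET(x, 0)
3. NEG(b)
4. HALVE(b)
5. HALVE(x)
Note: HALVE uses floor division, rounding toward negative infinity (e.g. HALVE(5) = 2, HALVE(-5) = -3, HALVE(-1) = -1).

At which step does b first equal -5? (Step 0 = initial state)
Step 3

Tracing b:
Initial: b = 3
After step 1: b = 5
After step 2: b = 5
After step 3: b = -5 ← first occurrence
After step 4: b = -3
After step 5: b = -3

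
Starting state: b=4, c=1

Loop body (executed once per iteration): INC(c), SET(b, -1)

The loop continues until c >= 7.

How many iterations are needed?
6

Tracing iterations:
Initial: b=4, c=1
After iteration 1: b=-1, c=2
After iteration 2: b=-1, c=3
After iteration 3: b=-1, c=4
After iteration 4: b=-1, c=5
After iteration 5: b=-1, c=6
After iteration 6: b=-1, c=7
c >= 7 now holds, so the loop exits after 6 iterations.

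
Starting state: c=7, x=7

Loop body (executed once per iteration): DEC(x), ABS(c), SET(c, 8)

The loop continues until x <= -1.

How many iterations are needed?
8

Tracing iterations:
Initial: c=7, x=7
After iteration 1: c=8, x=6
After iteration 2: c=8, x=5
After iteration 3: c=8, x=4
After iteration 4: c=8, x=3
After iteration 5: c=8, x=2
After iteration 6: c=8, x=1
After iteration 7: c=8, x=0
After iteration 8: c=8, x=-1
x <= -1 now holds, so the loop exits after 8 iterations.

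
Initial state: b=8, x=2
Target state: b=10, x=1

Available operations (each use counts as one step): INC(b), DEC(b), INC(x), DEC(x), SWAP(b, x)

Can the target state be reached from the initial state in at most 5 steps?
Yes

Path (3 steps): INC(b) → INC(b) → DEC(x)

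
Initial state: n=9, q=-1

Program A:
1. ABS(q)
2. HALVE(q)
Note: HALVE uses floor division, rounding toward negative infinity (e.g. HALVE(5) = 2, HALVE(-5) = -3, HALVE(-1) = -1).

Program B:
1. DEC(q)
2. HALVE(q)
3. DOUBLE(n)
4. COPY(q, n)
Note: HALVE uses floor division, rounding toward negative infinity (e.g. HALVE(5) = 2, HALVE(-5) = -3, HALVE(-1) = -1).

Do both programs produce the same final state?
No

Program A final state: n=9, q=0
Program B final state: n=18, q=18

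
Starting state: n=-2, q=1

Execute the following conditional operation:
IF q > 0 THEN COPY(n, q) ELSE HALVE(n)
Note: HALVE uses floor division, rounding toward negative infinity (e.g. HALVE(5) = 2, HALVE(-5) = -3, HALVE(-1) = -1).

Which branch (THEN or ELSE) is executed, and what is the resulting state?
Branch: THEN, Final state: n=1, q=1

Evaluating condition: q > 0
q = 1
Condition is True, so THEN branch executes
After COPY(n, q): n=1, q=1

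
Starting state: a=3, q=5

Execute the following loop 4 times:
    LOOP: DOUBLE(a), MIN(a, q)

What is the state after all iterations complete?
a=5, q=5

Iteration trace:
Start: a=3, q=5
After iteration 1: a=5, q=5
After iteration 2: a=5, q=5
After iteration 3: a=5, q=5
After iteration 4: a=5, q=5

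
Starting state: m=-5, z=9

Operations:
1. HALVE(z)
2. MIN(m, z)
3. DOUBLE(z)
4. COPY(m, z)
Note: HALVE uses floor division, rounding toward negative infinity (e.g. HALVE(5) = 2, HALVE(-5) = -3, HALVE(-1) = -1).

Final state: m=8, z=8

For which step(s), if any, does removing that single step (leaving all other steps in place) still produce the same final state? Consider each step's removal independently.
Step(s) 2

Testing removal of each single step:
Without step 1: final = m=18, z=18 (different)
Without step 2: final = m=8, z=8 (same)
Without step 3: final = m=4, z=4 (different)
Without step 4: final = m=-5, z=8 (different)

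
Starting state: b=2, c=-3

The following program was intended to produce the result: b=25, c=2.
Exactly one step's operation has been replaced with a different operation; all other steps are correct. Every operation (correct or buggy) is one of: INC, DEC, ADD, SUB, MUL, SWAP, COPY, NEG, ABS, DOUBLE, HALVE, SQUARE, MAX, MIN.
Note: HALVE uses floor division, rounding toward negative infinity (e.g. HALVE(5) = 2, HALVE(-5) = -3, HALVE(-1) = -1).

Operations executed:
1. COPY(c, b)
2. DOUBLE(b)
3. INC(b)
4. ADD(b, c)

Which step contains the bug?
Step 4

Trace with buggy code:
Initial: b=2, c=-3
After step 1: b=2, c=2
After step 2: b=4, c=2
After step 3: b=5, c=2
After step 4: b=7, c=2
Actual final b=7, c=2 ≠ expected b=25, c=2.
Step 4 is the only position where a single-operation replacement can produce the expected result.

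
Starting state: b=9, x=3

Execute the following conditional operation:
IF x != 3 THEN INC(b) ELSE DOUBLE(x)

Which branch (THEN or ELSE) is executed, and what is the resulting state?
Branch: ELSE, Final state: b=9, x=6

Evaluating condition: x != 3
x = 3
Condition is False, so ELSE branch executes
After DOUBLE(x): b=9, x=6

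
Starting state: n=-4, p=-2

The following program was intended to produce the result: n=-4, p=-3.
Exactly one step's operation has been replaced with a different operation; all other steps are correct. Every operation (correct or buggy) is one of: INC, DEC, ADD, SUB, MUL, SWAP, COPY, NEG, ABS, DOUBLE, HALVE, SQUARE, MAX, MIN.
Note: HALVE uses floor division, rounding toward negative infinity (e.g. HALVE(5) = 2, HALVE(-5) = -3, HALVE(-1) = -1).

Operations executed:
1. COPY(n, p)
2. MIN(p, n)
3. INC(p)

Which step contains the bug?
Step 1

Trace with buggy code:
Initial: n=-4, p=-2
After step 1: n=-2, p=-2
After step 2: n=-2, p=-2
After step 3: n=-2, p=-1
Actual final n=-2, p=-1 ≠ expected n=-4, p=-3.
Step 1 is the only position where a single-operation replacement can produce the expected result.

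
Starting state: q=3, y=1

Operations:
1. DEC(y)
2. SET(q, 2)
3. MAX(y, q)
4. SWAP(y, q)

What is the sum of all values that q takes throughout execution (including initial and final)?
12

Values of q at each step:
Initial: q = 3
After step 1: q = 3
After step 2: q = 2
After step 3: q = 2
After step 4: q = 2
Sum = 3 + 3 + 2 + 2 + 2 = 12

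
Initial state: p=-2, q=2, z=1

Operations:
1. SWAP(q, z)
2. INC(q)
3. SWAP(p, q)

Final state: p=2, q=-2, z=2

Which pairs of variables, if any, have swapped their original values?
(p, q)

Comparing initial and final values:
p: -2 → 2
q: 2 → -2
z: 1 → 2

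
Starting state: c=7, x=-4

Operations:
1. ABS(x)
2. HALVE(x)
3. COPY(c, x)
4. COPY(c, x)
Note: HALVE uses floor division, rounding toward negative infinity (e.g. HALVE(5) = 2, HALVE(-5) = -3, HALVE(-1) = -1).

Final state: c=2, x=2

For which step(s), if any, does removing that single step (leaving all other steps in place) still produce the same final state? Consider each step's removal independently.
Step(s) 3, 4

Testing removal of each single step:
Without step 1: final = c=-2, x=-2 (different)
Without step 2: final = c=4, x=4 (different)
Without step 3: final = c=2, x=2 (same)
Without step 4: final = c=2, x=2 (same)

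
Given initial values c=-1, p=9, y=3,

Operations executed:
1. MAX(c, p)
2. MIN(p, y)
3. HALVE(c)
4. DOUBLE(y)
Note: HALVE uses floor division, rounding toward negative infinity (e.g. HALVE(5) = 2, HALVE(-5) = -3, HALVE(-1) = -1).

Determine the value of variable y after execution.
y = 6

Tracing execution:
Step 1: MAX(c, p) → y = 3
Step 2: MIN(p, y) → y = 3
Step 3: HALVE(c) → y = 3
Step 4: DOUBLE(y) → y = 6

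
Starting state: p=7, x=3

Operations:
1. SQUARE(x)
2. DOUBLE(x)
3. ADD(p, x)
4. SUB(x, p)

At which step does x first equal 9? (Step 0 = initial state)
Step 1

Tracing x:
Initial: x = 3
After step 1: x = 9 ← first occurrence
After step 2: x = 18
After step 3: x = 18
After step 4: x = -7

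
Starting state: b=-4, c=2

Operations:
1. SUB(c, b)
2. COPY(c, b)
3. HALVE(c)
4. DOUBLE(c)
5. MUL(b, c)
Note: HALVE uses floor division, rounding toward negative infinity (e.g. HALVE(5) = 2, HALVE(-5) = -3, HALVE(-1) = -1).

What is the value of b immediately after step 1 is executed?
b = -4

Tracing b through execution:
Initial: b = -4
After step 1 (SUB(c, b)): b = -4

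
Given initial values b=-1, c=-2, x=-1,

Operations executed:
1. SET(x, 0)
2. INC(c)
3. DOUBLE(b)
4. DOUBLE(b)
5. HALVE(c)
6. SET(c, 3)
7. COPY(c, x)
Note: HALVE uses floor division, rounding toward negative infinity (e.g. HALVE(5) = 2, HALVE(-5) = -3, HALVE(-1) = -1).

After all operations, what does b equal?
b = -4

Tracing execution:
Step 1: SET(x, 0) → b = -1
Step 2: INC(c) → b = -1
Step 3: DOUBLE(b) → b = -2
Step 4: DOUBLE(b) → b = -4
Step 5: HALVE(c) → b = -4
Step 6: SET(c, 3) → b = -4
Step 7: COPY(c, x) → b = -4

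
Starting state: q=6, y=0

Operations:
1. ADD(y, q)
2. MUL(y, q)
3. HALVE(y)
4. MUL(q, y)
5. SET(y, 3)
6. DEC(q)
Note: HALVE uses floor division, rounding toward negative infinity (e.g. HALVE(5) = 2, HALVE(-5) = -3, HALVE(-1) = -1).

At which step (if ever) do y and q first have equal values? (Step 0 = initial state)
Step 1

y and q first become equal after step 1.

Comparing values at each step:
Initial: y=0, q=6
After step 1: y=6, q=6 ← equal!
After step 2: y=36, q=6
After step 3: y=18, q=6
After step 4: y=18, q=108
After step 5: y=3, q=108
After step 6: y=3, q=107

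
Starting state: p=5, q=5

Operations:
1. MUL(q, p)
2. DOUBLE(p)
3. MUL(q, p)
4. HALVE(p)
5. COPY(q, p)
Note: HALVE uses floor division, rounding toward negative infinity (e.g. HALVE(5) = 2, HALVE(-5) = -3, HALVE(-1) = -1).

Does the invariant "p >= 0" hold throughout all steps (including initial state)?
Yes

The invariant holds at every step.

State at each step:
Initial: p=5, q=5
After step 1: p=5, q=25
After step 2: p=10, q=25
After step 3: p=10, q=250
After step 4: p=5, q=250
After step 5: p=5, q=5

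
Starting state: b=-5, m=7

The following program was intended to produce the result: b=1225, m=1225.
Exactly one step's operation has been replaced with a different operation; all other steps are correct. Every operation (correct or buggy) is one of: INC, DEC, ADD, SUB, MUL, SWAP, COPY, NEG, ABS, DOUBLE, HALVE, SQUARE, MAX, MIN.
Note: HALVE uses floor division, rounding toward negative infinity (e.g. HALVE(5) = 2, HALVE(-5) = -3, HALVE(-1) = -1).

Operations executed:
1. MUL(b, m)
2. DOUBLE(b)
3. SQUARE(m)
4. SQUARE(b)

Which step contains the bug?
Step 2

Trace with buggy code:
Initial: b=-5, m=7
After step 1: b=-35, m=7
After step 2: b=-70, m=7
After step 3: b=-70, m=49
After step 4: b=4900, m=49
Actual final b=4900, m=49 ≠ expected b=1225, m=1225.
Step 2 is the only position where a single-operation replacement can produce the expected result.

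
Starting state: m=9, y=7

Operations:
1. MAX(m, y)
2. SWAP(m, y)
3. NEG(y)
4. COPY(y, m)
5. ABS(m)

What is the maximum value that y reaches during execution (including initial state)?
9

Values of y at each step:
Initial: y = 7
After step 1: y = 7
After step 2: y = 9 ← maximum
After step 3: y = -9
After step 4: y = 7
After step 5: y = 7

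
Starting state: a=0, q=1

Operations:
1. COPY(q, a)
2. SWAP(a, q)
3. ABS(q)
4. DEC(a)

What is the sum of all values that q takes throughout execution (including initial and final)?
1

Values of q at each step:
Initial: q = 1
After step 1: q = 0
After step 2: q = 0
After step 3: q = 0
After step 4: q = 0
Sum = 1 + 0 + 0 + 0 + 0 = 1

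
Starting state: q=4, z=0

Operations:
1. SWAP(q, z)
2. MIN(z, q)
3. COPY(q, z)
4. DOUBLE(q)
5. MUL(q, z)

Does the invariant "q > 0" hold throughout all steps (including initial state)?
No, violated after step 1

The invariant is violated after step 1.

State at each step:
Initial: q=4, z=0
After step 1: q=0, z=4
After step 2: q=0, z=0
After step 3: q=0, z=0
After step 4: q=0, z=0
After step 5: q=0, z=0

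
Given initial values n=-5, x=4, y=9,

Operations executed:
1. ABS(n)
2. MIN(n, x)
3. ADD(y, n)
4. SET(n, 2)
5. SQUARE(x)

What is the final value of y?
y = 13

Tracing execution:
Step 1: ABS(n) → y = 9
Step 2: MIN(n, x) → y = 9
Step 3: ADD(y, n) → y = 13
Step 4: SET(n, 2) → y = 13
Step 5: SQUARE(x) → y = 13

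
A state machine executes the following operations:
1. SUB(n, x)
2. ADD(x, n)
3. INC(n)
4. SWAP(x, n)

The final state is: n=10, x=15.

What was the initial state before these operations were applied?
n=10, x=-4

Working backwards:
Final state: n=10, x=15
Before step 4 (SWAP(x, n)): n=15, x=10
Before step 3 (INC(n)): n=14, x=10
Before step 2 (ADD(x, n)): n=14, x=-4
Before step 1 (SUB(n, x)): n=10, x=-4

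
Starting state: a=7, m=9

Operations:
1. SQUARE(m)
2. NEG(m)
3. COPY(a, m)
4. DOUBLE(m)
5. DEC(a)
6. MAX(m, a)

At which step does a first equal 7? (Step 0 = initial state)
Step 0

Tracing a:
Initial: a = 7 ← first occurrence
After step 1: a = 7
After step 2: a = 7
After step 3: a = -81
After step 4: a = -81
After step 5: a = -82
After step 6: a = -82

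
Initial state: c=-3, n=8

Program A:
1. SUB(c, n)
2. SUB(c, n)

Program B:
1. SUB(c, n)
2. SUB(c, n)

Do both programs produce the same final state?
Yes

Program A final state: c=-19, n=8
Program B final state: c=-19, n=8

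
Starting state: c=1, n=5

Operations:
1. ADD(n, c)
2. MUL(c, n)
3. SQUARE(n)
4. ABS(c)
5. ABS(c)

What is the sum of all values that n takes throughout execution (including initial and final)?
125

Values of n at each step:
Initial: n = 5
After step 1: n = 6
After step 2: n = 6
After step 3: n = 36
After step 4: n = 36
After step 5: n = 36
Sum = 5 + 6 + 6 + 36 + 36 + 36 = 125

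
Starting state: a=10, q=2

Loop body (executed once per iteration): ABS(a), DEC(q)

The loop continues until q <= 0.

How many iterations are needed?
2

Tracing iterations:
Initial: a=10, q=2
After iteration 1: a=10, q=1
After iteration 2: a=10, q=0
q <= 0 now holds, so the loop exits after 2 iterations.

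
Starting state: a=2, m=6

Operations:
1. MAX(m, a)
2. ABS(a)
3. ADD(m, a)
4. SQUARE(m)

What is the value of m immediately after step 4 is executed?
m = 64

Tracing m through execution:
Initial: m = 6
After step 1 (MAX(m, a)): m = 6
After step 2 (ABS(a)): m = 6
After step 3 (ADD(m, a)): m = 8
After step 4 (SQUARE(m)): m = 64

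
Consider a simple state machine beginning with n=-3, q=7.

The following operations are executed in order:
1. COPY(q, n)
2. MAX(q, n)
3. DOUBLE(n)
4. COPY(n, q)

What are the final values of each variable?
{n: -3, q: -3}

Step-by-step execution:
Initial: n=-3, q=7
After step 1 (COPY(q, n)): n=-3, q=-3
After step 2 (MAX(q, n)): n=-3, q=-3
After step 3 (DOUBLE(n)): n=-6, q=-3
After step 4 (COPY(n, q)): n=-3, q=-3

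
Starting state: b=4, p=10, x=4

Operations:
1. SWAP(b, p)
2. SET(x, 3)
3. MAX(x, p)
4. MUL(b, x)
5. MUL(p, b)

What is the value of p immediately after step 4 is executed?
p = 4

Tracing p through execution:
Initial: p = 10
After step 1 (SWAP(b, p)): p = 4
After step 2 (SET(x, 3)): p = 4
After step 3 (MAX(x, p)): p = 4
After step 4 (MUL(b, x)): p = 4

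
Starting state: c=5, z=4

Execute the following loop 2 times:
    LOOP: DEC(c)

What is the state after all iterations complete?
c=3, z=4

Iteration trace:
Start: c=5, z=4
After iteration 1: c=4, z=4
After iteration 2: c=3, z=4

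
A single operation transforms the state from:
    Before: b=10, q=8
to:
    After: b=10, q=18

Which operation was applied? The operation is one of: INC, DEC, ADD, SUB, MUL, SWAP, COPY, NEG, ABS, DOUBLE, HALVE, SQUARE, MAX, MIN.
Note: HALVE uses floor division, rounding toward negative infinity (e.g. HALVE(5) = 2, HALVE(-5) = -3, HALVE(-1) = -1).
ADD(q, b)

Analyzing the change:
Before: b=10, q=8
After: b=10, q=18
Variable q changed from 8 to 18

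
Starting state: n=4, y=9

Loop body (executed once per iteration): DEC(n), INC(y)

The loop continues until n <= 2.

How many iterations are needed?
2

Tracing iterations:
Initial: n=4, y=9
After iteration 1: n=3, y=10
After iteration 2: n=2, y=11
n <= 2 now holds, so the loop exits after 2 iterations.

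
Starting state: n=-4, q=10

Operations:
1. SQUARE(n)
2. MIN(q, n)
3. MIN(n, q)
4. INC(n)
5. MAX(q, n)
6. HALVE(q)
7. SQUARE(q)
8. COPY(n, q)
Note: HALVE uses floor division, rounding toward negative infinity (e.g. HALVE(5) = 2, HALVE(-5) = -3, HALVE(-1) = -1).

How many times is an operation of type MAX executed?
1

Counting MAX operations:
Step 5: MAX(q, n) ← MAX
Total: 1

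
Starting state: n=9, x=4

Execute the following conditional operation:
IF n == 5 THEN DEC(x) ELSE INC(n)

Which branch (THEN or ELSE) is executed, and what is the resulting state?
Branch: ELSE, Final state: n=10, x=4

Evaluating condition: n == 5
n = 9
Condition is False, so ELSE branch executes
After INC(n): n=10, x=4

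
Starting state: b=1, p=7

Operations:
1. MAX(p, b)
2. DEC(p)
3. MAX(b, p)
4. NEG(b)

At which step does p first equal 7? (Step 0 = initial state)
Step 0

Tracing p:
Initial: p = 7 ← first occurrence
After step 1: p = 7
After step 2: p = 6
After step 3: p = 6
After step 4: p = 6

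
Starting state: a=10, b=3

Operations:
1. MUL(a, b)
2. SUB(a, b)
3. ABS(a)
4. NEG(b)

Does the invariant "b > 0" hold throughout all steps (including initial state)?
No, violated after step 4

The invariant is violated after step 4.

State at each step:
Initial: a=10, b=3
After step 1: a=30, b=3
After step 2: a=27, b=3
After step 3: a=27, b=3
After step 4: a=27, b=-3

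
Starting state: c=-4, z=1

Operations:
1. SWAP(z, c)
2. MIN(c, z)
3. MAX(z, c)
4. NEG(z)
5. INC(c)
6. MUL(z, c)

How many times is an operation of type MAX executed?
1

Counting MAX operations:
Step 3: MAX(z, c) ← MAX
Total: 1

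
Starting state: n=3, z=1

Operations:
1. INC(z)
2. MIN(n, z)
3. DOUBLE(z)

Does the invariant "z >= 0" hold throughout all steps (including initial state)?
Yes

The invariant holds at every step.

State at each step:
Initial: n=3, z=1
After step 1: n=3, z=2
After step 2: n=2, z=2
After step 3: n=2, z=4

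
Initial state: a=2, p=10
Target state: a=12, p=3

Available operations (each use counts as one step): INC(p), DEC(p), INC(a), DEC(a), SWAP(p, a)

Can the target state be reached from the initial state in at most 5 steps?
Yes

Path (4 steps): INC(p) → INC(p) → INC(a) → SWAP(p, a)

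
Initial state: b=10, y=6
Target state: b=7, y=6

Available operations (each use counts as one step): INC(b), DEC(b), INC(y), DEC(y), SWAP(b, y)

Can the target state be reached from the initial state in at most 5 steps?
Yes

Path (3 steps): DEC(b) → DEC(b) → DEC(b)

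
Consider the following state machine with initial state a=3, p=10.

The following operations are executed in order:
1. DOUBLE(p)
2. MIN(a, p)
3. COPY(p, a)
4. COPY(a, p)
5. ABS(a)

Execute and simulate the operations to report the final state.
{a: 3, p: 3}

Step-by-step execution:
Initial: a=3, p=10
After step 1 (DOUBLE(p)): a=3, p=20
After step 2 (MIN(a, p)): a=3, p=20
After step 3 (COPY(p, a)): a=3, p=3
After step 4 (COPY(a, p)): a=3, p=3
After step 5 (ABS(a)): a=3, p=3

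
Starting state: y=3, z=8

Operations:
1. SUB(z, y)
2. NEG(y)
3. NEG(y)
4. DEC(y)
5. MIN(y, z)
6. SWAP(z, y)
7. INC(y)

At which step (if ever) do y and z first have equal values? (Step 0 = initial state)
Never

y and z never become equal during execution.

Comparing values at each step:
Initial: y=3, z=8
After step 1: y=3, z=5
After step 2: y=-3, z=5
After step 3: y=3, z=5
After step 4: y=2, z=5
After step 5: y=2, z=5
After step 6: y=5, z=2
After step 7: y=6, z=2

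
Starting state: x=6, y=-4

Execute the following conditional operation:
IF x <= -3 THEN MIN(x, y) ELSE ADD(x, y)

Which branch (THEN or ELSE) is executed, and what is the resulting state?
Branch: ELSE, Final state: x=2, y=-4

Evaluating condition: x <= -3
x = 6
Condition is False, so ELSE branch executes
After ADD(x, y): x=2, y=-4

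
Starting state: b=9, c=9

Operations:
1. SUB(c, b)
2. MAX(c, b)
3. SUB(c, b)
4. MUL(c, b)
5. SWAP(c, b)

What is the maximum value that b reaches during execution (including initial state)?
9

Values of b at each step:
Initial: b = 9 ← maximum
After step 1: b = 9
After step 2: b = 9
After step 3: b = 9
After step 4: b = 9
After step 5: b = 0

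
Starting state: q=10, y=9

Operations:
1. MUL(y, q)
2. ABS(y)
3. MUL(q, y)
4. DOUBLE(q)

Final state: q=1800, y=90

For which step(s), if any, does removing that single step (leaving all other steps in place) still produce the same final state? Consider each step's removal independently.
Step(s) 2

Testing removal of each single step:
Without step 1: final = q=180, y=9 (different)
Without step 2: final = q=1800, y=90 (same)
Without step 3: final = q=20, y=90 (different)
Without step 4: final = q=900, y=90 (different)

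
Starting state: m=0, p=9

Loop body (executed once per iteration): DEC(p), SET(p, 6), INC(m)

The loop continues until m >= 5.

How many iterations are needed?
5

Tracing iterations:
Initial: m=0, p=9
After iteration 1: m=1, p=6
After iteration 2: m=2, p=6
After iteration 3: m=3, p=6
After iteration 4: m=4, p=6
After iteration 5: m=5, p=6
m >= 5 now holds, so the loop exits after 5 iterations.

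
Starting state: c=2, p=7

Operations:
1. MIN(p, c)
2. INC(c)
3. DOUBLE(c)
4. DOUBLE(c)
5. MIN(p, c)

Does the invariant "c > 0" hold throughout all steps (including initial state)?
Yes

The invariant holds at every step.

State at each step:
Initial: c=2, p=7
After step 1: c=2, p=2
After step 2: c=3, p=2
After step 3: c=6, p=2
After step 4: c=12, p=2
After step 5: c=12, p=2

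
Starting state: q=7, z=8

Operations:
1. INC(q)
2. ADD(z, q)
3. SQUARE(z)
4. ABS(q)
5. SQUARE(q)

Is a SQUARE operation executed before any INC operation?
No

First SQUARE: step 3
First INC: step 1
Since 3 > 1, INC comes first.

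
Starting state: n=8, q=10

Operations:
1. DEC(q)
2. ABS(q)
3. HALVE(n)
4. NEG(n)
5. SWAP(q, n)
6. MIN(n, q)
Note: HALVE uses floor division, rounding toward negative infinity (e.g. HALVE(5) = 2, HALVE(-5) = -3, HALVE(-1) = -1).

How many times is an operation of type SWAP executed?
1

Counting SWAP operations:
Step 5: SWAP(q, n) ← SWAP
Total: 1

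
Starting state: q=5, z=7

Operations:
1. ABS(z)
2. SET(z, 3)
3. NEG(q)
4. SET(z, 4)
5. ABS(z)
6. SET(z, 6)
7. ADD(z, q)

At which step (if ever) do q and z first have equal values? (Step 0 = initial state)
Never

q and z never become equal during execution.

Comparing values at each step:
Initial: q=5, z=7
After step 1: q=5, z=7
After step 2: q=5, z=3
After step 3: q=-5, z=3
After step 4: q=-5, z=4
After step 5: q=-5, z=4
After step 6: q=-5, z=6
After step 7: q=-5, z=1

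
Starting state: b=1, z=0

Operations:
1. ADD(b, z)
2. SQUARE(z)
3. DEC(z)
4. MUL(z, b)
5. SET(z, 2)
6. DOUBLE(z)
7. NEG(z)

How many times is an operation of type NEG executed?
1

Counting NEG operations:
Step 7: NEG(z) ← NEG
Total: 1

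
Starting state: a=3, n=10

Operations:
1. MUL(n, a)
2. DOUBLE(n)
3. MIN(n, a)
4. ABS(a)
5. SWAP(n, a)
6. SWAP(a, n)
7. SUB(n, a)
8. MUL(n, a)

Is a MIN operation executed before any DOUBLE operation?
No

First MIN: step 3
First DOUBLE: step 2
Since 3 > 2, DOUBLE comes first.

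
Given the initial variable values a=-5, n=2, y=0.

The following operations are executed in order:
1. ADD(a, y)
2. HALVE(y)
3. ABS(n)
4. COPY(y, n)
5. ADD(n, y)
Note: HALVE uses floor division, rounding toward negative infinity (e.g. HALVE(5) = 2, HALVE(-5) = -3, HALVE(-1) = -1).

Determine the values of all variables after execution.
{a: -5, n: 4, y: 2}

Step-by-step execution:
Initial: a=-5, n=2, y=0
After step 1 (ADD(a, y)): a=-5, n=2, y=0
After step 2 (HALVE(y)): a=-5, n=2, y=0
After step 3 (ABS(n)): a=-5, n=2, y=0
After step 4 (COPY(y, n)): a=-5, n=2, y=2
After step 5 (ADD(n, y)): a=-5, n=4, y=2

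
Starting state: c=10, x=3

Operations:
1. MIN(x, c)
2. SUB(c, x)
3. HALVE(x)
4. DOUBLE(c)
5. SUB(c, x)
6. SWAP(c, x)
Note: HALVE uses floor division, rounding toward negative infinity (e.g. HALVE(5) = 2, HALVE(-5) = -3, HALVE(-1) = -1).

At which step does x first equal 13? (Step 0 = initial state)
Step 6

Tracing x:
Initial: x = 3
After step 1: x = 3
After step 2: x = 3
After step 3: x = 1
After step 4: x = 1
After step 5: x = 1
After step 6: x = 13 ← first occurrence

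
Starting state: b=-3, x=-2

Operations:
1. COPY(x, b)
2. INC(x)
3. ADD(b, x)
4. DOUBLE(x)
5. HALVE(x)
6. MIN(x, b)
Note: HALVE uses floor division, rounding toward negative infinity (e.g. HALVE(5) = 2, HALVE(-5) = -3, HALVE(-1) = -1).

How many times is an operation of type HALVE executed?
1

Counting HALVE operations:
Step 5: HALVE(x) ← HALVE
Total: 1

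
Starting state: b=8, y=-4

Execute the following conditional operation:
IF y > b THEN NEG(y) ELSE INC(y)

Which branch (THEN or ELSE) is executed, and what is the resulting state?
Branch: ELSE, Final state: b=8, y=-3

Evaluating condition: y > b
y = -4, b = 8
Condition is False, so ELSE branch executes
After INC(y): b=8, y=-3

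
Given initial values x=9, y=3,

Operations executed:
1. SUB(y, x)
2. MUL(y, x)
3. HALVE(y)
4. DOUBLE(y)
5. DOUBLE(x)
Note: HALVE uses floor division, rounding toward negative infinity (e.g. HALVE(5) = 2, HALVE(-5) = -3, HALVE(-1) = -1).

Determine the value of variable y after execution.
y = -54

Tracing execution:
Step 1: SUB(y, x) → y = -6
Step 2: MUL(y, x) → y = -54
Step 3: HALVE(y) → y = -27
Step 4: DOUBLE(y) → y = -54
Step 5: DOUBLE(x) → y = -54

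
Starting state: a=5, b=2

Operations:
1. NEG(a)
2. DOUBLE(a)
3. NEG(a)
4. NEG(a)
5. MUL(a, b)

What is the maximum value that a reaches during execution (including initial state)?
10

Values of a at each step:
Initial: a = 5
After step 1: a = -5
After step 2: a = -10
After step 3: a = 10 ← maximum
After step 4: a = -10
After step 5: a = -20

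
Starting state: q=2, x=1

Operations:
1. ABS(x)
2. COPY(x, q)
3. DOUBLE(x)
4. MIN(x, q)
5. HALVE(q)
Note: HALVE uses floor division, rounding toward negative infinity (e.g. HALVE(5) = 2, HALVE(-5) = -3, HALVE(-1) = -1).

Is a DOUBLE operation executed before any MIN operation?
Yes

First DOUBLE: step 3
First MIN: step 4
Since 3 < 4, DOUBLE comes first.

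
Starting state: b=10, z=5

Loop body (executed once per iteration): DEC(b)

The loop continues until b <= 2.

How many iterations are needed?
8

Tracing iterations:
Initial: b=10, z=5
After iteration 1: b=9, z=5
After iteration 2: b=8, z=5
After iteration 3: b=7, z=5
After iteration 4: b=6, z=5
After iteration 5: b=5, z=5
After iteration 6: b=4, z=5
After iteration 7: b=3, z=5
After iteration 8: b=2, z=5
b <= 2 now holds, so the loop exits after 8 iterations.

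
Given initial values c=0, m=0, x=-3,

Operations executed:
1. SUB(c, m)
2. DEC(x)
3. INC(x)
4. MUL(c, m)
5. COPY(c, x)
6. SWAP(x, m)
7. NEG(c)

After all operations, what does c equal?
c = 3

Tracing execution:
Step 1: SUB(c, m) → c = 0
Step 2: DEC(x) → c = 0
Step 3: INC(x) → c = 0
Step 4: MUL(c, m) → c = 0
Step 5: COPY(c, x) → c = -3
Step 6: SWAP(x, m) → c = -3
Step 7: NEG(c) → c = 3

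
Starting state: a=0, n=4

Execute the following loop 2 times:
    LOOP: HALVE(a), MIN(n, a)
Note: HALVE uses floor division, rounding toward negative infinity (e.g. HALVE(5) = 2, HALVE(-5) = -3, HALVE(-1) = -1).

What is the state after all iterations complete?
a=0, n=0

Iteration trace:
Start: a=0, n=4
After iteration 1: a=0, n=0
After iteration 2: a=0, n=0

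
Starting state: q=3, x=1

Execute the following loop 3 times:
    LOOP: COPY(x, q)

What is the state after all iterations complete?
q=3, x=3

Iteration trace:
Start: q=3, x=1
After iteration 1: q=3, x=3
After iteration 2: q=3, x=3
After iteration 3: q=3, x=3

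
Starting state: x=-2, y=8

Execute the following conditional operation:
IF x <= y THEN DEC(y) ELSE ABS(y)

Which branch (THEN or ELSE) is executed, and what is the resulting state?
Branch: THEN, Final state: x=-2, y=7

Evaluating condition: x <= y
x = -2, y = 8
Condition is True, so THEN branch executes
After DEC(y): x=-2, y=7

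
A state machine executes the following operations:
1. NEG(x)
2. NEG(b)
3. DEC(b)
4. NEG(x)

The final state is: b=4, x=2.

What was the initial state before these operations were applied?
b=-5, x=2

Working backwards:
Final state: b=4, x=2
Before step 4 (NEG(x)): b=4, x=-2
Before step 3 (DEC(b)): b=5, x=-2
Before step 2 (NEG(b)): b=-5, x=-2
Before step 1 (NEG(x)): b=-5, x=2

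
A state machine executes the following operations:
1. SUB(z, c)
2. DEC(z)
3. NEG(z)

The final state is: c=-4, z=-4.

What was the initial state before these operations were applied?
c=-4, z=1

Working backwards:
Final state: c=-4, z=-4
Before step 3 (NEG(z)): c=-4, z=4
Before step 2 (DEC(z)): c=-4, z=5
Before step 1 (SUB(z, c)): c=-4, z=1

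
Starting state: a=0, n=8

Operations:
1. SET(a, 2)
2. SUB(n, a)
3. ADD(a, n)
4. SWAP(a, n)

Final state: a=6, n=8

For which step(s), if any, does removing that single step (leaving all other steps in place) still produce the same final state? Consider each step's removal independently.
None - removing any single step changes the final result

Testing removal of each single step:
Without step 1: final = a=8, n=8 (different)
Without step 2: final = a=8, n=10 (different)
Without step 3: final = a=6, n=2 (different)
Without step 4: final = a=8, n=6 (different)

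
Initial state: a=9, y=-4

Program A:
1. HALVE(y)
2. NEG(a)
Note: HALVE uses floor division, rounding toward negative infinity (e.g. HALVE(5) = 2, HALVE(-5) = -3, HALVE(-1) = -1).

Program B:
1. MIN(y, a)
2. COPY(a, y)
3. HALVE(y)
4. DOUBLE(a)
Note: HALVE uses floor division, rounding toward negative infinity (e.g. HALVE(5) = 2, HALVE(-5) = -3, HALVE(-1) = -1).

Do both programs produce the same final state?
No

Program A final state: a=-9, y=-2
Program B final state: a=-8, y=-2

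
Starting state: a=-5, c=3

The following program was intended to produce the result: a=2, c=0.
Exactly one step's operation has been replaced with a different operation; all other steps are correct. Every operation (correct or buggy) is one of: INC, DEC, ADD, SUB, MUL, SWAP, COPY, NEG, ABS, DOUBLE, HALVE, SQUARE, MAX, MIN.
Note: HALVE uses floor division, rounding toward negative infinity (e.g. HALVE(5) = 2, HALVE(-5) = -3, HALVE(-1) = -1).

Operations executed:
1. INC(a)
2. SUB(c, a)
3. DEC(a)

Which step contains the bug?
Step 1

Trace with buggy code:
Initial: a=-5, c=3
After step 1: a=-4, c=3
After step 2: a=-4, c=7
After step 3: a=-5, c=7
Actual final a=-5, c=7 ≠ expected a=2, c=0.
Step 1 is the only position where a single-operation replacement can produce the expected result.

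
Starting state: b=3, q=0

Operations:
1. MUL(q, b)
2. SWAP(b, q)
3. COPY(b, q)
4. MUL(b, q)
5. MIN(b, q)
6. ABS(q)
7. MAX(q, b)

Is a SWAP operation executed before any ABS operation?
Yes

First SWAP: step 2
First ABS: step 6
Since 2 < 6, SWAP comes first.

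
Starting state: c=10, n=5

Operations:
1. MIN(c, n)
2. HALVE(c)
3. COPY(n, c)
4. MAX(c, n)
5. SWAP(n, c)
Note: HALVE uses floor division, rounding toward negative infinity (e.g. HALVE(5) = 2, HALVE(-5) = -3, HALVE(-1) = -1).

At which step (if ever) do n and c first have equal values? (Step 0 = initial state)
Step 1

n and c first become equal after step 1.

Comparing values at each step:
Initial: n=5, c=10
After step 1: n=5, c=5 ← equal!
After step 2: n=5, c=2
After step 3: n=2, c=2 ← equal!
After step 4: n=2, c=2 ← equal!
After step 5: n=2, c=2 ← equal!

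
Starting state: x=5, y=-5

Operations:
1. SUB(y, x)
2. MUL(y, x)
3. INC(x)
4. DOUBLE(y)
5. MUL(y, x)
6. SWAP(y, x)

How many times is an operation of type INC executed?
1

Counting INC operations:
Step 3: INC(x) ← INC
Total: 1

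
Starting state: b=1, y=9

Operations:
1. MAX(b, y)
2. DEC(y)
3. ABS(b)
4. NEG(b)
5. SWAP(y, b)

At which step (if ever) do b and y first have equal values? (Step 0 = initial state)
Step 1

b and y first become equal after step 1.

Comparing values at each step:
Initial: b=1, y=9
After step 1: b=9, y=9 ← equal!
After step 2: b=9, y=8
After step 3: b=9, y=8
After step 4: b=-9, y=8
After step 5: b=8, y=-9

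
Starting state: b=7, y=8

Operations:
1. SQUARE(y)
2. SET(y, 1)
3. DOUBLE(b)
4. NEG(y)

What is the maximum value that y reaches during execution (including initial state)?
64

Values of y at each step:
Initial: y = 8
After step 1: y = 64 ← maximum
After step 2: y = 1
After step 3: y = 1
After step 4: y = -1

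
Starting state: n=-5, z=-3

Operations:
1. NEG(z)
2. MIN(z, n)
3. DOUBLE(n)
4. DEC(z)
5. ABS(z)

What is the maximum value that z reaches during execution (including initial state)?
6

Values of z at each step:
Initial: z = -3
After step 1: z = 3
After step 2: z = -5
After step 3: z = -5
After step 4: z = -6
After step 5: z = 6 ← maximum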